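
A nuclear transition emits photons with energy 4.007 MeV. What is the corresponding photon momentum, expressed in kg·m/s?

2.14e-21 kg·m/s

First convert: E = 4.007 MeV = 6.4199e-13 J.
Apply p = E/c: p = 2.141e-21 kg·m/s.
So p ≈ 2.14e-21 kg·m/s.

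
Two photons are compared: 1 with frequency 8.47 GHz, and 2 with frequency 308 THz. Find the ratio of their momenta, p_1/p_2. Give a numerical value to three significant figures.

2.75 × 10^-5

p_1 = 1.872 × 10^-32 kg·m/s (from frequency = 8.47 GHz, via p = hf/c).
p_2 = 6.807 × 10^-28 kg·m/s (from frequency = 308 THz, via p = hf/c).
Ratio = 1.872 × 10^-32 / 6.807 × 10^-28 = 2.75 × 10^-5.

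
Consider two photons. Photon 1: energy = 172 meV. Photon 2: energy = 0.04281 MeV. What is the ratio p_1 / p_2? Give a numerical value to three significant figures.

p_1 = 9.192 × 10^-29 kg·m/s (from energy = 172 meV, via p = E/c).
p_2 = 2.288 × 10^-23 kg·m/s (from energy = 0.04281 MeV, via p = E/c).
Ratio = 9.192 × 10^-29 / 2.288 × 10^-23 = 4.02 × 10^-6.

4.02 × 10^-6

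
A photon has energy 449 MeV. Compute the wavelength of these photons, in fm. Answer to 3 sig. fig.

2.76 fm

First convert: E = 449 MeV = 7.1938·10^-11 J.
Since λ = hc/E for a photon, λ = 2.761·10^-15 m.
Converting to fm: λ = 2.761 fm ≈ 2.76 fm.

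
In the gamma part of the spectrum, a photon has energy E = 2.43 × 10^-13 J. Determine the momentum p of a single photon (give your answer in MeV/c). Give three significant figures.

For a photon p = E/c, so p = 8.106 × 10^-22 kg·m/s.
Converting to MeV/c: p = 1.517 MeV/c ≈ 1.52 MeV/c.

1.52 MeV/c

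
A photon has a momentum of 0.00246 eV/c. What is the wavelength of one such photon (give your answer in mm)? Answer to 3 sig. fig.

Convert to SI: p = 0.00246 eV/c = 1.3147·10^-30 kg·m/s.
For a photon λ = h/p, so λ = 5.040·10^-4 m.
Converting to mm: λ = 0.5040 mm ≈ 0.504 mm.

0.504 mm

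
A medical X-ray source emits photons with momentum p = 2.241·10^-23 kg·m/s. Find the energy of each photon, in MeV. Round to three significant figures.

0.0419 MeV

(c = 2.99792458·10^8 m/s, 1 eV = 1.602176634·10^-19 J.)
The photon relation is E = pc, giving E = 6.718·10^-15 J.
Converting to MeV: E = 0.04193 MeV ≈ 0.0419 MeV.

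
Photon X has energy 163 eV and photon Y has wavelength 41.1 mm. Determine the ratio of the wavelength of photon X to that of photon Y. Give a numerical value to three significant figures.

1.85e-7

λ_X = 7.606e-9 m (from energy = 163 eV, via λ = hc/E).
λ_Y = 0.04110 m (from wavelength = 41.1 mm, via λ given directly).
Ratio = 7.606e-9 / 0.04110 = 1.85e-7.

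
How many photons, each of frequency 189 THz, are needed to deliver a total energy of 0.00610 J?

Per-photon energy: E = 1.252 × 10^-19 J (from frequency = 189 THz).
N = E_total / E_photon = 0.00610 J / 1.252 × 10^-19 J = 4.87 × 10^16.

4.87 × 10^16 photons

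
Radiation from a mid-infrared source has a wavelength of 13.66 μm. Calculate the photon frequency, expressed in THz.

21.9 THz

Take c = 2.99792458e8 m/s.
Convert to SI: λ = 13.66 μm = 1.366e-5 m.
The photon relation is f = c/λ, giving f = 2.195e13 Hz.
Converting to THz: f = 21.95 THz ≈ 21.9 THz.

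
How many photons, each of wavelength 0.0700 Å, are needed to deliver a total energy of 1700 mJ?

Per-photon energy: E = 2.838 × 10^-14 J (from wavelength = 0.0700 Å).
N = E_total / E_photon = 1.70 J / 2.838 × 10^-14 J = 5.99 × 10^13.

5.99 × 10^13 photons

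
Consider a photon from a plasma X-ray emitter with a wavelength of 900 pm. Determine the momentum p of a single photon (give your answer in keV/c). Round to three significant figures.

Use h = 6.62607015e-34 J·s, c = 2.99792458e8 m/s, 1 eV = 1.602176634e-19 J.
First convert: λ = 900 pm = 9.0e-10 m.
For a photon p = h/λ, so p = 7.362e-25 kg·m/s.
Converting to keV/c: p = 1.378 keV/c ≈ 1.38 keV/c.

1.38 keV/c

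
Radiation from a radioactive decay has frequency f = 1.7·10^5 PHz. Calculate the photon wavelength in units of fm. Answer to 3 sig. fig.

In SI units: f = 1.7·10^5 PHz = 1.7·10^20 Hz.
The photon relation is λ = c/f, giving λ = 1.763·10^-12 m.
Converting to fm: λ = 1763 fm ≈ 1760 fm.

1760 fm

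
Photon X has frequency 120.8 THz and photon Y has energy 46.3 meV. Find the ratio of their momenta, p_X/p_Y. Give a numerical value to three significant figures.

p_X = 2.670e-28 kg·m/s (from frequency = 120.8 THz, via p = hf/c).
p_Y = 2.474e-29 kg·m/s (from energy = 46.3 meV, via p = E/c).
Ratio = 2.670e-28 / 2.474e-29 = 10.8.

10.8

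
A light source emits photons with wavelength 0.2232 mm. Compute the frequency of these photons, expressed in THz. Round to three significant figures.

First convert: λ = 0.2232 mm = 2.232 × 10^-4 m.
For a photon f = c/λ, so f = 1.343 × 10^12 Hz.
Converting to THz: f = 1.343 THz ≈ 1.34 THz.

1.34 THz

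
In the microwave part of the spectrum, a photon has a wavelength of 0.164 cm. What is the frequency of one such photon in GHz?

183 GHz

Take c = 2.99792458e8 m/s.
In SI units: λ = 0.164 cm = 0.00164 m.
For a photon f = c/λ, so f = 1.828e11 Hz.
Converting to GHz: f = 182.8 GHz ≈ 183 GHz.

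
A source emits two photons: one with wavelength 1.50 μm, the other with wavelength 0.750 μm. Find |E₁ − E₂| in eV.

Using E = hc/λ: E₁ = 1.324e-19 J, E₂ = 2.649e-19 J.
|ΔE| = |1.324e-19 − 2.649e-19| = 1.32e-19 J = 0.827 eV.

0.827 eV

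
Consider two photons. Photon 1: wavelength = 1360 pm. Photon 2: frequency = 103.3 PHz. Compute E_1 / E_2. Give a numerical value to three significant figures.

E_1 = 1.461e-16 J (from wavelength = 1360 pm, via E = hc/λ).
E_2 = 6.845e-17 J (from frequency = 103.3 PHz, via E = hf).
Ratio = 1.461e-16 / 6.845e-17 = 2.13.

2.13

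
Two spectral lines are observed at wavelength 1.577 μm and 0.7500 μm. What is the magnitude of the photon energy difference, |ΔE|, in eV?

Using E = hc/λ: E₁ = 1.2596 × 10^-19 J, E₂ = 2.6486 × 10^-19 J.
|ΔE| = |1.2596 × 10^-19 − 2.6486 × 10^-19| = 1.39 × 10^-19 J = 0.867 eV.

0.867 eV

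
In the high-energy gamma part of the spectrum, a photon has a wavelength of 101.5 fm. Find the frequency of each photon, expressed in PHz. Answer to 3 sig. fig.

Convert to SI: λ = 101.5 fm = 1.015e-13 m.
Apply f = c/λ: f = 2.954e21 Hz.
Converting to PHz: f = 2.954e6 PHz ≈ 2.95e6 PHz.

2.95e6 PHz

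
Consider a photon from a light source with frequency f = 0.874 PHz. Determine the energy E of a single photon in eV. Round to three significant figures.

3.61 eV

(h = 6.62607015e-34 J·s, 1 eV = 1.602176634e-19 J.)
Convert to SI: f = 0.874 PHz = 8.74e14 Hz.
For a photon E = hf, so E = 5.791e-19 J.
Converting to eV: E = 3.615 eV ≈ 3.61 eV.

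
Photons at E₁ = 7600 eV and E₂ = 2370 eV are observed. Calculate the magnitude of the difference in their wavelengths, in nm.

0.360 nm

Using λ = hc/E: λ₁ = 1.631·10^-10 m, λ₂ = 5.231·10^-10 m.
|Δλ| = |1.631·10^-10 − 5.231·10^-10| = 3.60·10^-10 m = 0.360 nm.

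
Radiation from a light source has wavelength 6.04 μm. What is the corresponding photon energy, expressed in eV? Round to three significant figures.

Use h = 6.62607015 × 10^-34 J·s, c = 2.99792458 × 10^8 m/s, 1 eV = 1.602176634 × 10^-19 J.
Convert to SI: λ = 6.04 μm = 6.04 × 10^-6 m.
Apply E = hc/λ: E = 3.289 × 10^-20 J.
Converting to eV: E = 0.2053 eV ≈ 0.205 eV.

0.205 eV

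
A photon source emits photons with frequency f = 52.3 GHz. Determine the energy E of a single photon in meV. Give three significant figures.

0.216 meV

(h = 6.62607015e-34 J·s, 1 eV = 1.602176634e-19 J.)
Convert to SI: f = 52.3 GHz = 5.23e10 Hz.
Since E = hf for a photon, E = 3.465e-23 J.
Converting to meV: E = 0.2163 meV ≈ 0.216 meV.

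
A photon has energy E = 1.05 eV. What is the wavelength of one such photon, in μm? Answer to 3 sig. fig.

In SI units: E = 1.05 eV = 1.6823e-19 J.
Since λ = hc/E for a photon, λ = 1.181e-6 m.
Converting to μm: λ = 1.181 μm ≈ 1.18 μm.

1.18 μm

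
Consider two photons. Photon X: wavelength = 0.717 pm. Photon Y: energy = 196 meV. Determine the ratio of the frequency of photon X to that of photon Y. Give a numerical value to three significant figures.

8.82e6

f_X = 4.181e20 Hz (from wavelength = 0.717 pm, via f = c/λ).
f_Y = 4.739e13 Hz (from energy = 196 meV, via f = E/h).
Ratio = 4.181e20 / 4.739e13 = 8.82e6.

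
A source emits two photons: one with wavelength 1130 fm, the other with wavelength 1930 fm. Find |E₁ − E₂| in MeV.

0.455 MeV

Using E = hc/λ: E₁ = 1.758 × 10^-13 J, E₂ = 1.029 × 10^-13 J.
|ΔE| = |1.758 × 10^-13 − 1.029 × 10^-13| = 7.29 × 10^-14 J = 0.455 MeV.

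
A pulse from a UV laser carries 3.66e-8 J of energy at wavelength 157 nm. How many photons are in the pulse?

2.89e10 photons

Per-photon energy: E = 1.265e-18 J (from wavelength = 157 nm).
N = E_total / E_photon = 3.66e-8 J / 1.265e-18 J = 2.89e10.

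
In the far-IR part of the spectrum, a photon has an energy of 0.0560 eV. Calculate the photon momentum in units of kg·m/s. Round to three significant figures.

2.99e-29 kg·m/s

First convert: E = 0.0560 eV = 8.9722e-21 J.
For a photon p = E/c, so p = 2.993e-29 kg·m/s.
So p ≈ 2.99e-29 kg·m/s.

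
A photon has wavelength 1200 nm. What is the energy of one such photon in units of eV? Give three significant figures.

1.03 eV

Take h = 6.62607015 × 10^-34 J·s, c = 2.99792458 × 10^8 m/s, 1 eV = 1.602176634 × 10^-19 J.
In SI units: λ = 1200 nm = 1.2 × 10^-6 m.
Apply E = hc/λ: E = 1.655 × 10^-19 J.
Converting to eV: E = 1.033 eV ≈ 1.03 eV.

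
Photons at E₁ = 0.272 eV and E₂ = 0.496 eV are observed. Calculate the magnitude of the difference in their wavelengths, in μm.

Using λ = hc/E: λ₁ = 4.558 × 10^-6 m, λ₂ = 2.500 × 10^-6 m.
|Δλ| = |4.558 × 10^-6 − 2.500 × 10^-6| = 2.06 × 10^-6 m = 2.06 μm.

2.06 μm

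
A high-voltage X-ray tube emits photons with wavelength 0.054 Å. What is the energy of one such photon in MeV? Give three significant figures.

0.230 MeV

Take h = 6.62607015·10^-34 J·s, c = 2.99792458·10^8 m/s, 1 eV = 1.602176634·10^-19 J.
Convert to SI: λ = 0.054 Å = 5.4·10^-12 m.
Apply E = hc/λ: E = 3.679·10^-14 J.
Converting to MeV: E = 0.2296 MeV ≈ 0.230 MeV.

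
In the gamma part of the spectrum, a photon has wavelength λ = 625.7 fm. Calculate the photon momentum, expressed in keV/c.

1980 keV/c

In SI units: λ = 625.7 fm = 6.257·10^-13 m.
The photon relation is p = h/λ, giving p = 1.059·10^-21 kg·m/s.
Converting to keV/c: p = 1982 keV/c ≈ 1980 keV/c.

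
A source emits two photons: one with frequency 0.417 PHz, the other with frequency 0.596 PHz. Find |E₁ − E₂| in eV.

Using E = hf: E₁ = 2.763 × 10^-19 J, E₂ = 3.949 × 10^-19 J.
|ΔE| = |2.763 × 10^-19 − 3.949 × 10^-19| = 1.19 × 10^-19 J = 0.740 eV.

0.740 eV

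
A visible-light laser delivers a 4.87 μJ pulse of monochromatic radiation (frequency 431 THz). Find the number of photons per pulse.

1.71e13 photons

Per-photon energy: E = 2.856e-19 J (from frequency = 431 THz).
N = E_total / E_photon = 4.87e-6 J / 2.856e-19 J = 1.71e13.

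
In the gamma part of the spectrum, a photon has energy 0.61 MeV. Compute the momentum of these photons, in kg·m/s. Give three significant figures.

Take c = 2.99792458e8 m/s, 1 eV = 1.602176634e-19 J.
In SI units: E = 0.61 MeV = 9.7733e-14 J.
For a photon p = E/c, so p = 3.260e-22 kg·m/s.
So p ≈ 3.26e-22 kg·m/s.

3.26e-22 kg·m/s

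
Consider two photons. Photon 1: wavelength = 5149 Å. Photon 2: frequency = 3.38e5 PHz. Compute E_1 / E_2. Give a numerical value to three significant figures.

1.72e-6

E_1 = 3.858e-19 J (from wavelength = 5149 Å, via E = hc/λ).
E_2 = 2.240e-13 J (from frequency = 3.38e5 PHz, via E = hf).
Ratio = 3.858e-19 / 2.240e-13 = 1.72e-6.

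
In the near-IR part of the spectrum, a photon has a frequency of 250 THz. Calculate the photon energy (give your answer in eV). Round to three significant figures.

1.03 eV

In SI units: f = 250 THz = 2.5 × 10^14 Hz.
For a photon E = hf, so E = 1.657 × 10^-19 J.
Converting to eV: E = 1.034 eV ≈ 1.03 eV.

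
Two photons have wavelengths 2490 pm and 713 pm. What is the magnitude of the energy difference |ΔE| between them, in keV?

1.24 keV

Using E = hc/λ: E₁ = 7.978e-17 J, E₂ = 2.786e-16 J.
|ΔE| = |7.978e-17 − 2.786e-16| = 1.99e-16 J = 1.24 keV.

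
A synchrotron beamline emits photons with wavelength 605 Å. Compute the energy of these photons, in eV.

Take h = 6.62607015e-34 J·s, c = 2.99792458e8 m/s, 1 eV = 1.602176634e-19 J.
In SI units: λ = 605 Å = 6.05e-8 m.
Since E = hc/λ for a photon, E = 3.283e-18 J.
Converting to eV: E = 20.49 eV ≈ 20.5 eV.

20.5 eV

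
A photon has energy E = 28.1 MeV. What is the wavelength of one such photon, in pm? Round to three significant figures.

(h = 6.62607015·10^-34 J·s, c = 2.99792458·10^8 m/s, 1 eV = 1.602176634·10^-19 J.)
Convert to SI: E = 28.1 MeV = 4.5021·10^-12 J.
The photon relation is λ = hc/E, giving λ = 4.412·10^-14 m.
Converting to pm: λ = 0.04412 pm ≈ 0.0441 pm.

0.0441 pm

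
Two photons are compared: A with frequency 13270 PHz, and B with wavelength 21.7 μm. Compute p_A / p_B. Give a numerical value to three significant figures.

p_A = 2.933 × 10^-23 kg·m/s (from frequency = 13270 PHz, via p = hf/c).
p_B = 3.053 × 10^-29 kg·m/s (from wavelength = 21.7 μm, via p = h/λ).
Ratio = 2.933 × 10^-23 / 3.053 × 10^-29 = 9.61 × 10^5.

9.61 × 10^5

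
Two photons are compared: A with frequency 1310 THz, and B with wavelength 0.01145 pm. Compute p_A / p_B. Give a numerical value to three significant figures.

5.00e-8

p_A = 2.895e-27 kg·m/s (from frequency = 1310 THz, via p = hf/c).
p_B = 5.787e-20 kg·m/s (from wavelength = 0.01145 pm, via p = h/λ).
Ratio = 2.895e-27 / 5.787e-20 = 5.00e-8.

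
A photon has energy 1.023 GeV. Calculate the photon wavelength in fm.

1.21 fm

(h = 6.62607015e-34 J·s, c = 2.99792458e8 m/s, 1 eV = 1.602176634e-19 J.)
Convert to SI: E = 1.023 GeV = 1.6390e-10 J.
The photon relation is λ = hc/E, giving λ = 1.212e-15 m.
Converting to fm: λ = 1.212 fm ≈ 1.21 fm.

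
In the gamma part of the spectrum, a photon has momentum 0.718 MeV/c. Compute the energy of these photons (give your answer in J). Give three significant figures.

In SI units: p = 0.718 MeV/c = 3.8372e-22 kg·m/s.
Since E = pc for a photon, E = 1.150e-13 J.
So E ≈ 1.15e-13 J.

1.15e-13 J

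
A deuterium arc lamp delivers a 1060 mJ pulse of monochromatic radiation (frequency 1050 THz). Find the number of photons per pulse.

1.52 × 10^18 photons

Per-photon energy: E = 6.957 × 10^-19 J (from frequency = 1050 THz).
N = E_total / E_photon = 1.06 J / 6.957 × 10^-19 J = 1.52 × 10^18.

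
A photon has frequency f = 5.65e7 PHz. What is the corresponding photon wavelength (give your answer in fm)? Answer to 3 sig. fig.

5.31 fm

(c = 2.99792458e8 m/s.)
In SI units: f = 5.65e7 PHz = 5.65e22 Hz.
Apply λ = c/f: λ = 5.306e-15 m.
Converting to fm: λ = 5.306 fm ≈ 5.31 fm.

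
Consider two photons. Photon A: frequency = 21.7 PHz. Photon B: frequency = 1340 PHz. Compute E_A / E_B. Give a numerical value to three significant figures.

0.0162

E_A = 1.438e-17 J (from frequency = 21.7 PHz, via E = hf).
E_B = 8.879e-16 J (from frequency = 1340 PHz, via E = hf).
Ratio = 1.438e-17 / 8.879e-16 = 0.0162.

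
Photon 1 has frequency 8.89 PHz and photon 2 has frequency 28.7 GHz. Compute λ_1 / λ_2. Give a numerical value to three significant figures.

λ_1 = 3.372 × 10^-8 m (from frequency = 8.89 PHz, via λ = c/f).
λ_2 = 0.01045 m (from frequency = 28.7 GHz, via λ = c/f).
Ratio = 3.372 × 10^-8 / 0.01045 = 3.23 × 10^-6.

3.23 × 10^-6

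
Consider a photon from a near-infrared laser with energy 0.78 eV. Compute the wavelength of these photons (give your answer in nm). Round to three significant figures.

Use h = 6.62607015 × 10^-34 J·s, c = 2.99792458 × 10^8 m/s, 1 eV = 1.602176634 × 10^-19 J.
Convert to SI: E = 0.78 eV = 1.2497 × 10^-19 J.
The photon relation is λ = hc/E, giving λ = 1.590 × 10^-6 m.
Converting to nm: λ = 1590 nm ≈ 1590 nm.

1590 nm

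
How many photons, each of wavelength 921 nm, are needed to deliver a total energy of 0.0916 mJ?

4.25·10^14 photons

Per-photon energy: E = 2.157·10^-19 J (from wavelength = 921 nm).
N = E_total / E_photon = 9.16·10^-5 J / 2.157·10^-19 J = 4.25·10^14.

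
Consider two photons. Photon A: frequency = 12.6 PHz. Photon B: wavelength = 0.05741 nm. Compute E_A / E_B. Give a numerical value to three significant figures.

2.41·10^-3

E_A = 8.349·10^-18 J (from frequency = 12.6 PHz, via E = hf).
E_B = 3.460·10^-15 J (from wavelength = 0.05741 nm, via E = hc/λ).
Ratio = 8.349·10^-18 / 3.460·10^-15 = 2.41·10^-3.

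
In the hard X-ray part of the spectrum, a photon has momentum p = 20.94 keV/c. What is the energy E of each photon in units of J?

3.35 × 10^-15 J

First convert: p = 20.94 keV/c = 1.1191 × 10^-23 kg·m/s.
Apply E = pc: E = 3.355 × 10^-15 J.
So E ≈ 3.35 × 10^-15 J.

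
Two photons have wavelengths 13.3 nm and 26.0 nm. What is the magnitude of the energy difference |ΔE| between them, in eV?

Using E = hc/λ: E₁ = 1.494 × 10^-17 J, E₂ = 7.640 × 10^-18 J.
|ΔE| = |1.494 × 10^-17 − 7.640 × 10^-18| = 7.30 × 10^-18 J = 45.5 eV.

45.5 eV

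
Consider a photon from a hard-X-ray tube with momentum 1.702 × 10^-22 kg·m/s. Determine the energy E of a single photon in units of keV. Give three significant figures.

(c = 2.99792458 × 10^8 m/s, 1 eV = 1.602176634 × 10^-19 J.)
The photon relation is E = pc, giving E = 5.102 × 10^-14 J.
Converting to keV: E = 318.5 keV ≈ 318 keV.

318 keV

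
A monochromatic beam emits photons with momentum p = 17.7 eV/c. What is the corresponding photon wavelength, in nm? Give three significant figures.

Take h = 6.62607015 × 10^-34 J·s, c = 2.99792458 × 10^8 m/s, 1 eV = 1.602176634 × 10^-19 J.
In SI units: p = 17.7 eV/c = 9.4594 × 10^-27 kg·m/s.
Apply λ = h/p: λ = 7.005 × 10^-8 m.
Converting to nm: λ = 70.05 nm ≈ 70.0 nm.

70.0 nm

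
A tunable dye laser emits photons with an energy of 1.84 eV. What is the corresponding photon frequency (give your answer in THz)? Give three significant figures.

In SI units: E = 1.84 eV = 2.9480 × 10^-19 J.
The photon relation is f = E/h, giving f = 4.449 × 10^14 Hz.
Converting to THz: f = 444.9 THz ≈ 445 THz.

445 THz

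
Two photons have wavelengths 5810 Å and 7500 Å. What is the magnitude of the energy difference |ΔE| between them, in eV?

0.481 eV

Using E = hc/λ: E₁ = 3.419 × 10^-19 J, E₂ = 2.649 × 10^-19 J.
|ΔE| = |3.419 × 10^-19 − 2.649 × 10^-19| = 7.70 × 10^-20 J = 0.481 eV.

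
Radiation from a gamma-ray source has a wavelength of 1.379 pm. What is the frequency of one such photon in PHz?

Use c = 2.99792458 × 10^8 m/s.
First convert: λ = 1.379 pm = 1.379 × 10^-12 m.
Since f = c/λ for a photon, f = 2.174 × 10^20 Hz.
Converting to PHz: f = 217400 PHz ≈ 2.17 × 10^5 PHz.

2.17 × 10^5 PHz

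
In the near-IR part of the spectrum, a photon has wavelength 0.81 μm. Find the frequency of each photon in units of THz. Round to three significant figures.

Convert to SI: λ = 0.81 μm = 8.1e-7 m.
For a photon f = c/λ, so f = 3.701e14 Hz.
Converting to THz: f = 370.1 THz ≈ 370 THz.

370 THz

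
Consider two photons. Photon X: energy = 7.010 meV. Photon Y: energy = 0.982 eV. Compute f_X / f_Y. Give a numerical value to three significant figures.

f_X = 1.695e12 Hz (from energy = 7.010 meV, via f = E/h).
f_Y = 2.374e14 Hz (from energy = 0.982 eV, via f = E/h).
Ratio = 1.695e12 / 2.374e14 = 7.14e-3.

7.14e-3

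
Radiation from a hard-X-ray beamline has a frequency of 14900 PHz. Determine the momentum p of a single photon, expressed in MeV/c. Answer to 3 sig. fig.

0.0616 MeV/c

In SI units: f = 14900 PHz = 1.49e19 Hz.
Since p = hf/c for a photon, p = 3.293e-23 kg·m/s.
Converting to MeV/c: p = 0.06162 MeV/c ≈ 0.0616 MeV/c.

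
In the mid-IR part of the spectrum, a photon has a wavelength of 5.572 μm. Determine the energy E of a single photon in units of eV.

0.223 eV

Convert to SI: λ = 5.572 μm = 5.572 × 10^-6 m.
For a photon E = hc/λ, so E = 3.565 × 10^-20 J.
Converting to eV: E = 0.2225 eV ≈ 0.223 eV.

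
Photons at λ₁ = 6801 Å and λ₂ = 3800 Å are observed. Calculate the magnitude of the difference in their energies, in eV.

1.44 eV

Using E = hc/λ: E₁ = 2.9208 × 10^-19 J, E₂ = 5.2275 × 10^-19 J.
|ΔE| = |2.9208 × 10^-19 − 5.2275 × 10^-19| = 2.31 × 10^-19 J = 1.44 eV.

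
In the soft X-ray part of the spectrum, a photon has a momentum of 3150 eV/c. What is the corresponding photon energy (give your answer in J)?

Convert to SI: p = 3150 eV/c = 1.6835e-24 kg·m/s.
For a photon E = pc, so E = 5.047e-16 J.
So E ≈ 5.05e-16 J.

5.05e-16 J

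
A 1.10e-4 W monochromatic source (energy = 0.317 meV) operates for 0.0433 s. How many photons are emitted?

Total energy: E_total = P·t = 1.10e-4 × 0.0433 = 4.763e-6 J.
Per-photon energy: E = 5.079e-23 J.
N = E_total / E_photon = 9.38e16.

9.38e16 photons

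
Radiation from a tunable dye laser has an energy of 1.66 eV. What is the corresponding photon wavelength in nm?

747 nm

First convert: E = 1.66 eV = 2.6596e-19 J.
Since λ = hc/E for a photon, λ = 7.469e-7 m.
Converting to nm: λ = 746.9 nm ≈ 747 nm.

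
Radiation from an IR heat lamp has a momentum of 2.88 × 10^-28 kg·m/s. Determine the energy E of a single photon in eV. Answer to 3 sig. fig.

0.539 eV

Use c = 2.99792458 × 10^8 m/s, 1 eV = 1.602176634 × 10^-19 J.
The photon relation is E = pc, giving E = 8.634 × 10^-20 J.
Converting to eV: E = 0.5389 eV ≈ 0.539 eV.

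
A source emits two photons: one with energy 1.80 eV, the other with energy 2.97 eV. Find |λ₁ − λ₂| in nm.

Using λ = hc/E: λ₁ = 6.888e-7 m, λ₂ = 4.175e-7 m.
|Δλ| = |6.888e-7 − 4.175e-7| = 2.71e-7 m = 271 nm.

271 nm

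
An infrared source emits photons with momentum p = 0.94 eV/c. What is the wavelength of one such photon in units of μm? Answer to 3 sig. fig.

1.32 μm

Use h = 6.62607015·10^-34 J·s, c = 2.99792458·10^8 m/s, 1 eV = 1.602176634·10^-19 J.
Convert to SI: p = 0.94 eV/c = 5.0236·10^-28 kg·m/s.
For a photon λ = h/p, so λ = 1.319·10^-6 m.
Converting to μm: λ = 1.319 μm ≈ 1.32 μm.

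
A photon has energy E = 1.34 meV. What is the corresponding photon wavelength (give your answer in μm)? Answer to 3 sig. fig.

(h = 6.62607015e-34 J·s, c = 2.99792458e8 m/s, 1 eV = 1.602176634e-19 J.)
Convert to SI: E = 1.34 meV = 2.1469e-22 J.
The photon relation is λ = hc/E, giving λ = 9.253e-4 m.
Converting to μm: λ = 925.3 μm ≈ 925 μm.

925 μm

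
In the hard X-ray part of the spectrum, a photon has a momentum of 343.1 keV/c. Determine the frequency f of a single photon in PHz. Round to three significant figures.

In SI units: p = 343.1 keV/c = 1.8336·10^-22 kg·m/s.
The photon relation is f = pc/h, giving f = 8.296·10^19 Hz.
Converting to PHz: f = 82960 PHz ≈ 8.30·10^4 PHz.

8.30·10^4 PHz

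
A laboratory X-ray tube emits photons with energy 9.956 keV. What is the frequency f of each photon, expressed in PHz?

2410 PHz

First convert: E = 9.956 keV = 1.5951e-15 J.
Apply f = E/h: f = 2.407e18 Hz.
Converting to PHz: f = 2407 PHz ≈ 2410 PHz.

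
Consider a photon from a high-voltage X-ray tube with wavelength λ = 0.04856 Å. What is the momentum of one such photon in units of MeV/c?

0.255 MeV/c

Convert to SI: λ = 0.04856 Å = 4.856e-12 m.
Apply p = h/λ: p = 1.365e-22 kg·m/s.
Converting to MeV/c: p = 0.2553 MeV/c ≈ 0.255 MeV/c.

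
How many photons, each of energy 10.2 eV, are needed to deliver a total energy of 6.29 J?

Per-photon energy: E = 1.634e-18 J (from energy = 10.2 eV).
N = E_total / E_photon = 6.29 J / 1.634e-18 J = 3.85e18.

3.85e18 photons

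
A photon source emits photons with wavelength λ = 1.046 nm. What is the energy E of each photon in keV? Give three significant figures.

Take h = 6.62607015 × 10^-34 J·s, c = 2.99792458 × 10^8 m/s, 1 eV = 1.602176634 × 10^-19 J.
In SI units: λ = 1.046 nm = 1.046 × 10^-9 m.
Since E = hc/λ for a photon, E = 1.899 × 10^-16 J.
Converting to keV: E = 1.185 keV ≈ 1.19 keV.

1.19 keV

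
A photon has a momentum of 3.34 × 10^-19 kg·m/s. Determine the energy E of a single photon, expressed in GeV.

Take c = 2.99792458 × 10^8 m/s, 1 eV = 1.602176634 × 10^-19 J.
Since E = pc for a photon, E = 1.001 × 10^-10 J.
Converting to GeV: E = 0.6250 GeV ≈ 0.625 GeV.

0.625 GeV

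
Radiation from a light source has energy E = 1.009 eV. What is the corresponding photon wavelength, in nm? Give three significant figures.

In SI units: E = 1.009 eV = 1.6166e-19 J.
Since λ = hc/E for a photon, λ = 1.229e-6 m.
Converting to nm: λ = 1229 nm ≈ 1230 nm.

1230 nm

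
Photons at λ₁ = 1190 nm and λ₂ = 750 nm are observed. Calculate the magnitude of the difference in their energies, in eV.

Using E = hc/λ: E₁ = 1.669e-19 J, E₂ = 2.649e-19 J.
|ΔE| = |1.669e-19 − 2.649e-19| = 9.79e-20 J = 0.611 eV.

0.611 eV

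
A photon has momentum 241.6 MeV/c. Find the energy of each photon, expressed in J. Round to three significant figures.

Use c = 2.99792458e8 m/s, 1 eV = 1.602176634e-19 J.
First convert: p = 241.6 MeV/c = 1.2912e-19 kg·m/s.
Apply E = pc: E = 3.871e-11 J.
So E ≈ 3.87e-11 J.

3.87e-11 J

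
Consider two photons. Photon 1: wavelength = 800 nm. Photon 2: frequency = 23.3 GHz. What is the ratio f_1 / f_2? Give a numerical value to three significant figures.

1.61·10^4

f_1 = 3.747·10^14 Hz (from wavelength = 800 nm, via f = c/λ).
f_2 = 2.330·10^10 Hz (from frequency = 23.3 GHz, via f given directly).
Ratio = 3.747·10^14 / 2.330·10^10 = 1.61·10^4.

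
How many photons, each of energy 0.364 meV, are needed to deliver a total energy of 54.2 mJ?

Per-photon energy: E = 5.832 × 10^-23 J (from energy = 0.364 meV).
N = E_total / E_photon = 0.0542 J / 5.832 × 10^-23 J = 9.29 × 10^20.

9.29 × 10^20 photons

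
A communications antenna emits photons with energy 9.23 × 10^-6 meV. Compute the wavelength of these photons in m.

134 m

Use h = 6.62607015 × 10^-34 J·s, c = 2.99792458 × 10^8 m/s, 1 eV = 1.602176634 × 10^-19 J.
In SI units: E = 9.23 × 10^-6 meV = 1.4788 × 10^-27 J.
Since λ = hc/E for a photon, λ = 134.3 m.
So λ ≈ 134 m.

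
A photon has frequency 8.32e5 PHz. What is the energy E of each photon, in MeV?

Convert to SI: f = 8.32e5 PHz = 8.32e20 Hz.
For a photon E = hf, so E = 5.513e-13 J.
Converting to MeV: E = 3.441 MeV ≈ 3.44 MeV.

3.44 MeV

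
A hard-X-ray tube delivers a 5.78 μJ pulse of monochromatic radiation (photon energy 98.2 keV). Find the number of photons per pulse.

3.67e8 photons

Per-photon energy: E = 1.573e-14 J (from energy = 98.2 keV).
N = E_total / E_photon = 5.78e-6 J / 1.573e-14 J = 3.67e8.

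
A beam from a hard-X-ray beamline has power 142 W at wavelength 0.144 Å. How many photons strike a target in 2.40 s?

2.47e16 photons

Total energy: E_total = P·t = 142 × 2.40 = 340.8 J.
Per-photon energy: E = 1.379e-14 J.
N = E_total / E_photon = 2.47e16.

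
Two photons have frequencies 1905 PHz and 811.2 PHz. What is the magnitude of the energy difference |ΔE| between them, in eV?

4520 eV

Using E = hf: E₁ = 1.2623e-15 J, E₂ = 5.3751e-16 J.
|ΔE| = |1.2623e-15 − 5.3751e-16| = 7.25e-16 J = 4520 eV.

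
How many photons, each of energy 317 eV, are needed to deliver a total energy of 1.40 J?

Per-photon energy: E = 5.079·10^-17 J (from energy = 317 eV).
N = E_total / E_photon = 1.40 J / 5.079·10^-17 J = 2.76·10^16.

2.76·10^16 photons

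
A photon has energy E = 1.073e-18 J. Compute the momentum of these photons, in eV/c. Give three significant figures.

Apply p = E/c: p = 3.579e-27 kg·m/s.
Converting to eV/c: p = 6.697 eV/c ≈ 6.70 eV/c.

6.70 eV/c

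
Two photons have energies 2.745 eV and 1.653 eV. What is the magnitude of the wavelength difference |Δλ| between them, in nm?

298 nm

Using λ = hc/E: λ₁ = 4.5167e-7 m, λ₂ = 7.5006e-7 m.
|Δλ| = |4.5167e-7 − 7.5006e-7| = 2.98e-7 m = 298 nm.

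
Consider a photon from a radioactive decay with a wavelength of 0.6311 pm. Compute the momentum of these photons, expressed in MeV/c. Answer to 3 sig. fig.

First convert: λ = 0.6311 pm = 6.311 × 10^-13 m.
The photon relation is p = h/λ, giving p = 1.050 × 10^-21 kg·m/s.
Converting to MeV/c: p = 1.965 MeV/c ≈ 1.96 MeV/c.

1.96 MeV/c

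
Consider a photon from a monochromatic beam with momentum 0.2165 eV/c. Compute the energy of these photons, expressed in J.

3.47 × 10^-20 J

Use c = 2.99792458 × 10^8 m/s, 1 eV = 1.602176634 × 10^-19 J.
Convert to SI: p = 0.2165 eV/c = 1.1570 × 10^-28 kg·m/s.
Apply E = pc: E = 3.469 × 10^-20 J.
So E ≈ 3.47 × 10^-20 J.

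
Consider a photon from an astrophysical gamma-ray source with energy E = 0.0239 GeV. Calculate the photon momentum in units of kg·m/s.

1.28·10^-20 kg·m/s

First convert: E = 0.0239 GeV = 3.8292·10^-12 J.
Apply p = E/c: p = 1.277·10^-20 kg·m/s.
So p ≈ 1.28·10^-20 kg·m/s.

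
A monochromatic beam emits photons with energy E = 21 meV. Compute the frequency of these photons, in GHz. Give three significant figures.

5080 GHz

First convert: E = 21 meV = 3.3646e-21 J.
The photon relation is f = E/h, giving f = 5.078e12 Hz.
Converting to GHz: f = 5078 GHz ≈ 5080 GHz.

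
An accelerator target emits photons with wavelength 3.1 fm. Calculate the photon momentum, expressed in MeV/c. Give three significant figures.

400 MeV/c

Take h = 6.62607015·10^-34 J·s, c = 2.99792458·10^8 m/s, 1 eV = 1.602176634·10^-19 J.
In SI units: λ = 3.1 fm = 3.1·10^-15 m.
The photon relation is p = h/λ, giving p = 2.137·10^-19 kg·m/s.
Converting to MeV/c: p = 399.9 MeV/c ≈ 400 MeV/c.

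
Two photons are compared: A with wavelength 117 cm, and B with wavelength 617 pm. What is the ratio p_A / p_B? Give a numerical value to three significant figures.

p_A = 5.663 × 10^-34 kg·m/s (from wavelength = 117 cm, via p = h/λ).
p_B = 1.074 × 10^-24 kg·m/s (from wavelength = 617 pm, via p = h/λ).
Ratio = 5.663 × 10^-34 / 1.074 × 10^-24 = 5.27 × 10^-10.

5.27 × 10^-10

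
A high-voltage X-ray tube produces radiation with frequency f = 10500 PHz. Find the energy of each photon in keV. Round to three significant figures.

43.4 keV

Use h = 6.62607015e-34 J·s, 1 eV = 1.602176634e-19 J.
In SI units: f = 10500 PHz = 1.05e19 Hz.
Since E = hf for a photon, E = 6.957e-15 J.
Converting to keV: E = 43.42 keV ≈ 43.4 keV.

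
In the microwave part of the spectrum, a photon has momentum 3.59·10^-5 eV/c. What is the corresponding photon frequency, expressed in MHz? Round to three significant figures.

8680 MHz

In SI units: p = 3.59·10^-5 eV/c = 1.9186·10^-32 kg·m/s.
For a photon f = pc/h, so f = 8.681·10^9 Hz.
Converting to MHz: f = 8681 MHz ≈ 8680 MHz.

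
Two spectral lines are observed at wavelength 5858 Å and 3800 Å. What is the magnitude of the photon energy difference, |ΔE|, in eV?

1.15 eV

Using E = hc/λ: E₁ = 3.3910e-19 J, E₂ = 5.2275e-19 J.
|ΔE| = |3.3910e-19 − 5.2275e-19| = 1.84e-19 J = 1.15 eV.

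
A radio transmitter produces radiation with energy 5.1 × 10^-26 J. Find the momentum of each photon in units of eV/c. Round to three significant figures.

3.18 × 10^-7 eV/c

Use c = 2.99792458 × 10^8 m/s, 1 eV = 1.602176634 × 10^-19 J.
Since p = E/c for a photon, p = 1.701 × 10^-34 kg·m/s.
Converting to eV/c: p = 3.183 × 10^-7 eV/c ≈ 3.18 × 10^-7 eV/c.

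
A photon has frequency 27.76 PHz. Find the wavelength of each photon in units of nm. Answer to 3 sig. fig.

Use c = 2.99792458 × 10^8 m/s.
Convert to SI: f = 27.76 PHz = 2.776 × 10^16 Hz.
The photon relation is λ = c/f, giving λ = 1.080 × 10^-8 m.
Converting to nm: λ = 10.80 nm ≈ 10.8 nm.

10.8 nm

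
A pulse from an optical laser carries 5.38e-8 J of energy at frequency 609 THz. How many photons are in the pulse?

1.33e11 photons

Per-photon energy: E = 4.035e-19 J (from frequency = 609 THz).
N = E_total / E_photon = 5.38e-8 J / 4.035e-19 J = 1.33e11.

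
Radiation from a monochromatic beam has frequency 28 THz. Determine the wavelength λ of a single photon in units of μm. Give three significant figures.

Convert to SI: f = 28 THz = 2.8 × 10^13 Hz.
Apply λ = c/f: λ = 1.071 × 10^-5 m.
Converting to μm: λ = 10.71 μm ≈ 10.7 μm.

10.7 μm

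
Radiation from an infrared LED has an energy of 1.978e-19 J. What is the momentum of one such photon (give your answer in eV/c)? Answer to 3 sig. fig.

The photon relation is p = E/c, giving p = 6.598e-28 kg·m/s.
Converting to eV/c: p = 1.235 eV/c ≈ 1.23 eV/c.

1.23 eV/c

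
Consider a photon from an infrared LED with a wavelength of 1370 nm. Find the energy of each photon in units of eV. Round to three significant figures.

(h = 6.62607015e-34 J·s, c = 2.99792458e8 m/s, 1 eV = 1.602176634e-19 J.)
Convert to SI: λ = 1370 nm = 1.37e-6 m.
For a photon E = hc/λ, so E = 1.450e-19 J.
Converting to eV: E = 0.9050 eV ≈ 0.905 eV.

0.905 eV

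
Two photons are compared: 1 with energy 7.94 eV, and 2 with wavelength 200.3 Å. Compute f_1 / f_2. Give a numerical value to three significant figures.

0.128

f_1 = 1.920e15 Hz (from energy = 7.94 eV, via f = E/h).
f_2 = 1.497e16 Hz (from wavelength = 200.3 Å, via f = c/λ).
Ratio = 1.920e15 / 1.497e16 = 0.128.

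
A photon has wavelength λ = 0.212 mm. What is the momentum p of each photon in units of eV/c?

Take h = 6.62607015e-34 J·s, c = 2.99792458e8 m/s, 1 eV = 1.602176634e-19 J.
In SI units: λ = 0.212 mm = 2.12e-4 m.
For a photon p = h/λ, so p = 3.126e-30 kg·m/s.
Converting to eV/c: p = 0.005848 eV/c ≈ 5.85e-3 eV/c.

5.85e-3 eV/c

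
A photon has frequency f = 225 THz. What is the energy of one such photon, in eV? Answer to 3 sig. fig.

(h = 6.62607015·10^-34 J·s, 1 eV = 1.602176634·10^-19 J.)
Convert to SI: f = 225 THz = 2.25·10^14 Hz.
For a photon E = hf, so E = 1.491·10^-19 J.
Converting to eV: E = 0.9305 eV ≈ 0.931 eV.

0.931 eV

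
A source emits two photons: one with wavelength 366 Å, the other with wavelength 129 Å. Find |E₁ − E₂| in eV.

62.2 eV

Using E = hc/λ: E₁ = 5.427e-18 J, E₂ = 1.540e-17 J.
|ΔE| = |5.427e-18 − 1.540e-17| = 9.97e-18 J = 62.2 eV.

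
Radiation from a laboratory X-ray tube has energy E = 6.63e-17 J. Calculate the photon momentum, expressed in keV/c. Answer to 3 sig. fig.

The photon relation is p = E/c, giving p = 2.212e-25 kg·m/s.
Converting to keV/c: p = 0.4138 keV/c ≈ 0.414 keV/c.

0.414 keV/c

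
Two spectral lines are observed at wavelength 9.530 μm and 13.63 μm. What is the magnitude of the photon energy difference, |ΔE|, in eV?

Using E = hc/λ: E₁ = 2.0844 × 10^-20 J, E₂ = 1.4574 × 10^-20 J.
|ΔE| = |2.0844 × 10^-20 − 1.4574 × 10^-20| = 6.27 × 10^-21 J = 0.0391 eV.

0.0391 eV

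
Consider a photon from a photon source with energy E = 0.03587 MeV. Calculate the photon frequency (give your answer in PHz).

8670 PHz

(h = 6.62607015 × 10^-34 J·s, 1 eV = 1.602176634 × 10^-19 J.)
In SI units: E = 0.03587 MeV = 5.7470 × 10^-15 J.
Since f = E/h for a photon, f = 8.673 × 10^18 Hz.
Converting to PHz: f = 8673 PHz ≈ 8670 PHz.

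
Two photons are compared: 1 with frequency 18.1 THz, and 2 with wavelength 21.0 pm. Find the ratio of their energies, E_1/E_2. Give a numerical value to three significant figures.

1.27e-6

E_1 = 1.199e-20 J (from frequency = 18.1 THz, via E = hf).
E_2 = 9.459e-15 J (from wavelength = 21.0 pm, via E = hc/λ).
Ratio = 1.199e-20 / 9.459e-15 = 1.27e-6.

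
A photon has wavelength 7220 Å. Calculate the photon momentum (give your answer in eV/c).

1.72 eV/c

Take h = 6.62607015 × 10^-34 J·s, c = 2.99792458 × 10^8 m/s, 1 eV = 1.602176634 × 10^-19 J.
In SI units: λ = 7220 Å = 7.22 × 10^-7 m.
The photon relation is p = h/λ, giving p = 9.177 × 10^-28 kg·m/s.
Converting to eV/c: p = 1.717 eV/c ≈ 1.72 eV/c.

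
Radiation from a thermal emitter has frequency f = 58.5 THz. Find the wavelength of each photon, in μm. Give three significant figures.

5.12 μm

First convert: f = 58.5 THz = 5.85 × 10^13 Hz.
For a photon λ = c/f, so λ = 5.125 × 10^-6 m.
Converting to μm: λ = 5.125 μm ≈ 5.12 μm.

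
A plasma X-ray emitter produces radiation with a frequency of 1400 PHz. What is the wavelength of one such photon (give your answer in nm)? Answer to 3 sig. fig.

0.214 nm

Take c = 2.99792458 × 10^8 m/s.
In SI units: f = 1400 PHz = 1.4 × 10^18 Hz.
Apply λ = c/f: λ = 2.141 × 10^-10 m.
Converting to nm: λ = 0.2141 nm ≈ 0.214 nm.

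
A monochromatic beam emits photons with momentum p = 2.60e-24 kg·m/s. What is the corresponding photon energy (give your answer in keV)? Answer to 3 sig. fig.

4.87 keV

(c = 2.99792458e8 m/s, 1 eV = 1.602176634e-19 J.)
The photon relation is E = pc, giving E = 7.795e-16 J.
Converting to keV: E = 4.865 keV ≈ 4.87 keV.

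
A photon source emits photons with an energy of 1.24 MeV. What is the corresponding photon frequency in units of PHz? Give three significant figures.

3.00 × 10^5 PHz

(h = 6.62607015 × 10^-34 J·s, 1 eV = 1.602176634 × 10^-19 J.)
In SI units: E = 1.24 MeV = 1.9867 × 10^-13 J.
For a photon f = E/h, so f = 2.998 × 10^20 Hz.
Converting to PHz: f = 299800 PHz ≈ 3.00 × 10^5 PHz.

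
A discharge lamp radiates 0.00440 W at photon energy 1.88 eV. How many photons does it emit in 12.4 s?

Total energy: E_total = P·t = 0.00440 × 12.4 = 0.05456 J.
Per-photon energy: E = 3.012·10^-19 J.
N = E_total / E_photon = 1.81·10^17.

1.81·10^17 photons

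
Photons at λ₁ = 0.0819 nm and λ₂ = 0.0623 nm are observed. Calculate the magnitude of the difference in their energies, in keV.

4.76 keV

Using E = hc/λ: E₁ = 2.425 × 10^-15 J, E₂ = 3.189 × 10^-15 J.
|ΔE| = |2.425 × 10^-15 − 3.189 × 10^-15| = 7.63 × 10^-16 J = 4.76 keV.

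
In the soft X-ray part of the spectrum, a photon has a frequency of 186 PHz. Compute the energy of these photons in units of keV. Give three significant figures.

0.769 keV

Convert to SI: f = 186 PHz = 1.86 × 10^17 Hz.
Since E = hf for a photon, E = 1.232 × 10^-16 J.
Converting to keV: E = 0.7692 keV ≈ 0.769 keV.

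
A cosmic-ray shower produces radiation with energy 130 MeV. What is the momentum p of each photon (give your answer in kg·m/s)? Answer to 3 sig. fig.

6.95e-20 kg·m/s

(c = 2.99792458e8 m/s, 1 eV = 1.602176634e-19 J.)
First convert: E = 130 MeV = 2.0828e-11 J.
Since p = E/c for a photon, p = 6.948e-20 kg·m/s.
So p ≈ 6.95e-20 kg·m/s.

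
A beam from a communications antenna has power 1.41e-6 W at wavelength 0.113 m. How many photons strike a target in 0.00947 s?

Total energy: E_total = P·t = 1.41e-6 × 0.00947 = 1.335e-8 J.
Per-photon energy: E = 1.758e-24 J.
N = E_total / E_photon = 7.60e15.

7.60e15 photons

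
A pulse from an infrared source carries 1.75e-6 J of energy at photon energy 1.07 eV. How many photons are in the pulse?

Per-photon energy: E = 1.714e-19 J (from energy = 1.07 eV).
N = E_total / E_photon = 1.75e-6 J / 1.714e-19 J = 1.02e13.

1.02e13 photons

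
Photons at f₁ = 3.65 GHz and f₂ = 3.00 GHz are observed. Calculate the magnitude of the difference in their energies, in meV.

2.69 × 10^-3 meV

Using E = hf: E₁ = 2.419 × 10^-24 J, E₂ = 1.988 × 10^-24 J.
|ΔE| = |2.419 × 10^-24 − 1.988 × 10^-24| = 4.31 × 10^-25 J = 2.69 × 10^-3 meV.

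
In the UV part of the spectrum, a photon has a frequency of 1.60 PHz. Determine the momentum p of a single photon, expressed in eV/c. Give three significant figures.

Take h = 6.62607015 × 10^-34 J·s, c = 2.99792458 × 10^8 m/s, 1 eV = 1.602176634 × 10^-19 J.
In SI units: f = 1.60 PHz = 1.60 × 10^15 Hz.
Since p = hf/c for a photon, p = 3.536 × 10^-27 kg·m/s.
Converting to eV/c: p = 6.617 eV/c ≈ 6.62 eV/c.

6.62 eV/c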